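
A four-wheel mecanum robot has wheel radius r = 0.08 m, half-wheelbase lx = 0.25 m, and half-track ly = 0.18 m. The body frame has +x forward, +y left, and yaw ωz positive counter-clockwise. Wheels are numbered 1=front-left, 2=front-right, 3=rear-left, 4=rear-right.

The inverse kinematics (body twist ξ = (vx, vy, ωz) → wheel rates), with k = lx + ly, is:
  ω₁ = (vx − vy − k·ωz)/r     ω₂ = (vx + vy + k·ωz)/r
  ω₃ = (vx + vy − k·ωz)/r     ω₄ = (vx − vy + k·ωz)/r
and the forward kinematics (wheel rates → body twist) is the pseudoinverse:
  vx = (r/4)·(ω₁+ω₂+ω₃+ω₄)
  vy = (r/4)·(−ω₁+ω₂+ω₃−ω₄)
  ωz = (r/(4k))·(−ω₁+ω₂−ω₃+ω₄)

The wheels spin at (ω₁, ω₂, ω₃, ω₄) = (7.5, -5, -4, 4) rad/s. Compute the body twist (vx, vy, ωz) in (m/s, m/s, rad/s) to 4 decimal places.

k = lx + ly = 0.25 + 0.18 = 0.4300
ω₁+ω₂+ω₃+ω₄ = 2.5000  →  vx = (0.08/4)·2.5000 = 0.0500
−ω₁+ω₂+ω₃−ω₄ = -20.5000  →  vy = (0.08/4)·-20.5000 = -0.4100
−ω₁+ω₂−ω₃+ω₄ = -4.5000  →  ωz = (0.08/1.7200)·-4.5000 = -0.2093

(0.0500, -0.4100, -0.2093)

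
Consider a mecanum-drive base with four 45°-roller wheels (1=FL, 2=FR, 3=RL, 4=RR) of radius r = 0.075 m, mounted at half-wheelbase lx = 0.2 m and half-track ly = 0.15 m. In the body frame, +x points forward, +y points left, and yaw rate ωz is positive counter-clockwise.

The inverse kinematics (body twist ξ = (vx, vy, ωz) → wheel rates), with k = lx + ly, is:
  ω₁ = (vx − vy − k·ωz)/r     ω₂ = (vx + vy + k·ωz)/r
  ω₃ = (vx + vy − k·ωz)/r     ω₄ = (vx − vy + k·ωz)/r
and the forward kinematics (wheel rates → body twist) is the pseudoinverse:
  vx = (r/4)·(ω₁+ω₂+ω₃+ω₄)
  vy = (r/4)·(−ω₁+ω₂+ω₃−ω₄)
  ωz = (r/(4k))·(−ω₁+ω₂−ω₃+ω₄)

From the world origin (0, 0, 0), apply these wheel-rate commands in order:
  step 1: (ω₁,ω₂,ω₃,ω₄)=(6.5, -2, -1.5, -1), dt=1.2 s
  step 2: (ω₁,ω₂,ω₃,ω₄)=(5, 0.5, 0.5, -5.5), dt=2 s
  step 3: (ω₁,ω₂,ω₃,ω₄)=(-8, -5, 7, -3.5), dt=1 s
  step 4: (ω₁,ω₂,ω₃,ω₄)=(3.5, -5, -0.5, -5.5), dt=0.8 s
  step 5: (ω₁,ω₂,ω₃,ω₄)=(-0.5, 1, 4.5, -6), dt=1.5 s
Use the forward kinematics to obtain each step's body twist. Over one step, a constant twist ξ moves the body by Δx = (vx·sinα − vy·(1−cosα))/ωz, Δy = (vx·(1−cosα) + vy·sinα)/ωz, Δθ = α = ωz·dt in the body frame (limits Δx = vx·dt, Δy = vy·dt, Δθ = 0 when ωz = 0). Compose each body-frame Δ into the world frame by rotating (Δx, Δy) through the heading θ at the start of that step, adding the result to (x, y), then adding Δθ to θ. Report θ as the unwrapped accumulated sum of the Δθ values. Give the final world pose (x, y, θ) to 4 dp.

step 1: ξ=(vx,vy,ωz)=(0.0375, -0.1687, -0.4286), dt=1.2 → body Δ=(-0.0079, -0.2050, -0.5143) → world pose (-0.0079, -0.2050, -0.5143)
step 2: ξ=(vx,vy,ωz)=(0.0094, 0.0281, -0.5625), dt=2.0 → body Δ=(0.0435, 0.0356, -1.1250) → world pose (0.0475, -0.1954, -1.6393)
step 3: ξ=(vx,vy,ωz)=(-0.1781, 0.2531, -0.4018), dt=1.0 → body Δ=(-0.1232, 0.2817, -0.4018) → world pose (0.3369, -0.0917, -2.0411)
step 4: ξ=(vx,vy,ωz)=(-0.1406, -0.0656, -0.7232), dt=0.8 → body Δ=(-0.1211, -0.0180, -0.5786) → world pose (0.3758, 0.0244, -2.6196)
step 5: ξ=(vx,vy,ωz)=(-0.0187, 0.2250, -0.4821), dt=1.5 → body Δ=(0.0911, 0.3186, -0.7232) → world pose (0.4557, -0.2972, -3.3429)

(0.4557, -0.2972, -3.3429)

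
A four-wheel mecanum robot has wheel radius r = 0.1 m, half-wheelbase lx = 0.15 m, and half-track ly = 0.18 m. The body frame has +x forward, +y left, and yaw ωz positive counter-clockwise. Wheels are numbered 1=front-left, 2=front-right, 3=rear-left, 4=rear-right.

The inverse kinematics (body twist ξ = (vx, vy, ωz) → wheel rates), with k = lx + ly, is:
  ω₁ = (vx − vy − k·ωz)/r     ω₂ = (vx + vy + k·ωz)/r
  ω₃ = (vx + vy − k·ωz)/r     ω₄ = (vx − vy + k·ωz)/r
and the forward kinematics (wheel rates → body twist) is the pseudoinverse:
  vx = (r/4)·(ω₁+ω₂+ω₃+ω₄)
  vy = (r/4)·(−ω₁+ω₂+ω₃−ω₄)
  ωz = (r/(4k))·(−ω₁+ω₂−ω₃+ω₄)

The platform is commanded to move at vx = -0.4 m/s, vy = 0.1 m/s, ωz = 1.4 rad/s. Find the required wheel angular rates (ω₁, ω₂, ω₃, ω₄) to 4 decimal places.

k = lx + ly = 0.15 + 0.18 = 0.3300;  k·ωz = 0.3300·1.4 = 0.4620
ω₁ (FL) = (vx − vy − k·ωz)/r = -0.9620/0.1 = -9.6200
ω₂ (FR) = (vx + vy + k·ωz)/r = 0.1620/0.1 = 1.6200
ω₃ (RL) = (vx + vy − k·ωz)/r = -0.7620/0.1 = -7.6200
ω₄ (RR) = (vx − vy + k·ωz)/r = -0.0380/0.1 = -0.3800

(-9.6200, 1.6200, -7.6200, -0.3800)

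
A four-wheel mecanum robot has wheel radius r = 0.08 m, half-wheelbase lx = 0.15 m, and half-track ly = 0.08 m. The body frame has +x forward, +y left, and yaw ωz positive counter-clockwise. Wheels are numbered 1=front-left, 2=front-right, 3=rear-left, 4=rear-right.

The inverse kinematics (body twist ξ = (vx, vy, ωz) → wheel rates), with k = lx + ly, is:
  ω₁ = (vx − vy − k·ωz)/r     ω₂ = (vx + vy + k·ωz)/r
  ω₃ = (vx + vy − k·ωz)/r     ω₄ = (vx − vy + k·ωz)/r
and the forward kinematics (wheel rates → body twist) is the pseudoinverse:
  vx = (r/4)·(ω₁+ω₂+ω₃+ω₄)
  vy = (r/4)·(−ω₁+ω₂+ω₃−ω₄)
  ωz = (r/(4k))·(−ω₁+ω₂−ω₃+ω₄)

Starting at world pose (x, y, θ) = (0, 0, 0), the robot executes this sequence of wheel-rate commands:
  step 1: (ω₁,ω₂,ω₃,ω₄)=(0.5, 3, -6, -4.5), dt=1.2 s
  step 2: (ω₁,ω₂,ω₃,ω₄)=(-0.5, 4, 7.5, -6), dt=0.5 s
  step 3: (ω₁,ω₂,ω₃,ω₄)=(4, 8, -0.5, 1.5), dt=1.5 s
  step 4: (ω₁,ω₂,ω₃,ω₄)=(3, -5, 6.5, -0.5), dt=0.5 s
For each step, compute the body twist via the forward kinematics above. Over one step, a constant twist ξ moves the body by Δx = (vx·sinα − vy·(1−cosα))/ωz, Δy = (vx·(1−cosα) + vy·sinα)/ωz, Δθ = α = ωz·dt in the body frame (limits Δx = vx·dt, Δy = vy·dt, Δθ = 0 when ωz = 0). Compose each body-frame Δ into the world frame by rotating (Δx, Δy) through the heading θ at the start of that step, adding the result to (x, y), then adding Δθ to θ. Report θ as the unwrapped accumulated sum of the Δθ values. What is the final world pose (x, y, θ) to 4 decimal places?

step 1: ξ=(vx,vy,ωz)=(-0.1400, 0.0200, 0.3478), dt=1.2 → body Δ=(-0.1681, -0.0112, 0.4174) → world pose (-0.1681, -0.0112, 0.4174)
step 2: ξ=(vx,vy,ωz)=(0.1000, 0.3600, -0.7826), dt=0.5 → body Δ=(0.0835, 0.1658, -0.3913) → world pose (-0.1590, 0.1742, 0.0261)
step 3: ξ=(vx,vy,ωz)=(0.2600, 0.0400, 0.5217), dt=1.5 → body Δ=(0.3291, 0.1990, 0.7826) → world pose (0.1648, 0.3817, 0.8087)
step 4: ξ=(vx,vy,ωz)=(0.0800, -0.0200, -1.3043), dt=0.5 → body Δ=(0.0341, -0.0219, -0.6522) → world pose (0.2042, 0.3912, 0.1565)

(0.2042, 0.3912, 0.1565)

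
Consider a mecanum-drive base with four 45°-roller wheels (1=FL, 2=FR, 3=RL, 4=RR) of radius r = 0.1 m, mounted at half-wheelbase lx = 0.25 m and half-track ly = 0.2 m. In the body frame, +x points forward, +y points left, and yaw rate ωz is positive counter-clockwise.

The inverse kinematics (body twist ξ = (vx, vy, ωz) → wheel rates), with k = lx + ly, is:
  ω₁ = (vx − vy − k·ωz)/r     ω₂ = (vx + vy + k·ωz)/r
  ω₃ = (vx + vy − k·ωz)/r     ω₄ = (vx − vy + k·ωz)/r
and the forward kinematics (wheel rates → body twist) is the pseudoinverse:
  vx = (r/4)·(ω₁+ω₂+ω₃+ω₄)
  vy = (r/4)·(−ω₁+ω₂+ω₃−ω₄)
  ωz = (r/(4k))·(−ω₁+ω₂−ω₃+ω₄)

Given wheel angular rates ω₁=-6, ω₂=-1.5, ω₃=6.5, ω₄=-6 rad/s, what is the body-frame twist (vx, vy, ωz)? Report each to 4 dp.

(-0.1750, 0.4250, -0.4444)

k = lx + ly = 0.25 + 0.2 = 0.4500
ω₁+ω₂+ω₃+ω₄ = -7.0000  →  vx = (0.1/4)·-7.0000 = -0.1750
−ω₁+ω₂+ω₃−ω₄ = 17.0000  →  vy = (0.1/4)·17.0000 = 0.4250
−ω₁+ω₂−ω₃+ω₄ = -8.0000  →  ωz = (0.1/1.8000)·-8.0000 = -0.4444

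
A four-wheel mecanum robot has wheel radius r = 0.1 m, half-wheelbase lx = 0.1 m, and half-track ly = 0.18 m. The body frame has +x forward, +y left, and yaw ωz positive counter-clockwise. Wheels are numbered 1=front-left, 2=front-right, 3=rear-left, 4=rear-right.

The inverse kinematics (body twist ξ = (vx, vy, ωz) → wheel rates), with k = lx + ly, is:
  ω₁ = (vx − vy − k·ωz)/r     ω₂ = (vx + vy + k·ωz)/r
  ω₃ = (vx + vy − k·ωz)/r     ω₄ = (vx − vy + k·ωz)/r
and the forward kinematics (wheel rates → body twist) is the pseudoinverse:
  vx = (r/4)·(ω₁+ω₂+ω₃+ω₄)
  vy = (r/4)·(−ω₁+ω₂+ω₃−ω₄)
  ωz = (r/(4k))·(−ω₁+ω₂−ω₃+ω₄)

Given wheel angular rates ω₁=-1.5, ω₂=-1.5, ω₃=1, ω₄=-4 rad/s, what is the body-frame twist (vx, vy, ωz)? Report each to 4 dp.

(-0.1500, 0.1250, -0.4464)

k = lx + ly = 0.1 + 0.18 = 0.2800
ω₁+ω₂+ω₃+ω₄ = -6.0000  →  vx = (0.1/4)·-6.0000 = -0.1500
−ω₁+ω₂+ω₃−ω₄ = 5.0000  →  vy = (0.1/4)·5.0000 = 0.1250
−ω₁+ω₂−ω₃+ω₄ = -5.0000  →  ωz = (0.1/1.1200)·-5.0000 = -0.4464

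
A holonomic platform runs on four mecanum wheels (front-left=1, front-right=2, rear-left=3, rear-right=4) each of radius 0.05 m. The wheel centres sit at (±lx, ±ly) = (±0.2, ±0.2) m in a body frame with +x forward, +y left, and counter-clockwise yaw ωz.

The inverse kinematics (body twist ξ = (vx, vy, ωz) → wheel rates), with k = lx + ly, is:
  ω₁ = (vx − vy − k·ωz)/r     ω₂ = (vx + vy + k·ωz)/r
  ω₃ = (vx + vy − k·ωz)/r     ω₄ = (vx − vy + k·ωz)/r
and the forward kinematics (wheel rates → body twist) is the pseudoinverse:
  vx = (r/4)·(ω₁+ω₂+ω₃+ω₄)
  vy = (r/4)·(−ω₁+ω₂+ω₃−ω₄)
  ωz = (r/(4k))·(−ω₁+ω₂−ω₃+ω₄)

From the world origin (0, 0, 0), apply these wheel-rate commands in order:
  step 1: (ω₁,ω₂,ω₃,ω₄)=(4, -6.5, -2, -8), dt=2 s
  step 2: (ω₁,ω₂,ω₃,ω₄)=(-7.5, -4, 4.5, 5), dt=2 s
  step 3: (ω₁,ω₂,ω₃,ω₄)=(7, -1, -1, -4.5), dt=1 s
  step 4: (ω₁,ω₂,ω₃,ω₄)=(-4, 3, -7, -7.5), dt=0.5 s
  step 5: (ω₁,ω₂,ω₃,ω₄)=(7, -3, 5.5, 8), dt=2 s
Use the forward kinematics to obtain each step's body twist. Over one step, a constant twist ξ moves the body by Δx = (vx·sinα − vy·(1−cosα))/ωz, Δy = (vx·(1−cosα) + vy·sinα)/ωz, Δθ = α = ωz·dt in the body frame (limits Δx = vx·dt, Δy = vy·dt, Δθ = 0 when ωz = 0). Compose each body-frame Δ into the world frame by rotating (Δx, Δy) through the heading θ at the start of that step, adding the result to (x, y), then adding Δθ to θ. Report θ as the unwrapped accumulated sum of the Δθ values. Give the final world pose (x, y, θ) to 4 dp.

(-0.4995, -0.2957, -1.5078)

step 1: ξ=(vx,vy,ωz)=(-0.1562, -0.0563, -0.5156), dt=2.0 → body Δ=(-0.3130, 0.0538, -1.0312) → world pose (-0.3130, 0.0538, -1.0312)
step 2: ξ=(vx,vy,ωz)=(-0.0250, 0.0375, 0.1250), dt=2.0 → body Δ=(-0.0588, 0.0680, 0.2500) → world pose (-0.2849, 0.1391, -0.7812)
step 3: ξ=(vx,vy,ωz)=(0.0063, -0.0563, -0.3594), dt=1.0 → body Δ=(-0.0039, -0.0562, -0.3594) → world pose (-0.3272, 0.1020, -1.1406)
step 4: ξ=(vx,vy,ωz)=(-0.1938, 0.0938, 0.2031), dt=0.5 → body Δ=(-0.0991, 0.0419, 0.1016) → world pose (-0.3305, 0.2095, -1.0391)
step 5: ξ=(vx,vy,ωz)=(0.2188, -0.1562, -0.2344), dt=2.0 → body Δ=(0.3497, -0.4019, -0.4688) → world pose (-0.4995, -0.2957, -1.5078)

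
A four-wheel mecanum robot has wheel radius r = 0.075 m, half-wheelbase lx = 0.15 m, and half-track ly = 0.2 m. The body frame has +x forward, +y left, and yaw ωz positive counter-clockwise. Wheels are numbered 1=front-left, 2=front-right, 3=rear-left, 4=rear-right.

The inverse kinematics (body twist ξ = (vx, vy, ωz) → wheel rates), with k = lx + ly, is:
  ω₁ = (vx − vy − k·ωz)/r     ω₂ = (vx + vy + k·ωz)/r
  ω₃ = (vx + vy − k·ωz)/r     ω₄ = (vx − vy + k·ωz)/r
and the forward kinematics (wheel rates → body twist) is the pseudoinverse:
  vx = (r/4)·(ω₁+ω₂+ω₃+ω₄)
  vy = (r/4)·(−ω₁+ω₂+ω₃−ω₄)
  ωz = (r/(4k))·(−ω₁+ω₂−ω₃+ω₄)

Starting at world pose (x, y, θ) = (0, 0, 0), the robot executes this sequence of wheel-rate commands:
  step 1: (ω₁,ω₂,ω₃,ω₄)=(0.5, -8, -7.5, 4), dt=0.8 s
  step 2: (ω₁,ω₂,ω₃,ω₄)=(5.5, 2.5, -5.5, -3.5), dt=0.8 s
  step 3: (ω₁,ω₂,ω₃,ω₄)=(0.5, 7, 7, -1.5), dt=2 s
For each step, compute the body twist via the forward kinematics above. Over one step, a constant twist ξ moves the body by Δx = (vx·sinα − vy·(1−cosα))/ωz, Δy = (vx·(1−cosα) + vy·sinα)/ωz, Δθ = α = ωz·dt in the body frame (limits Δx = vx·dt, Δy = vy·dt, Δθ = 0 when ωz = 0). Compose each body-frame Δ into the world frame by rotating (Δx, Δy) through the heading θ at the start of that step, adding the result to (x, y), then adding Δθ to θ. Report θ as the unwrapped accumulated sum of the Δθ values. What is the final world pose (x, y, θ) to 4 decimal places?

step 1: ξ=(vx,vy,ωz)=(-0.2062, -0.3750, 0.1607), dt=0.8 → body Δ=(-0.1453, -0.3098, 0.1286) → world pose (-0.1453, -0.3098, 0.1286)
step 2: ξ=(vx,vy,ωz)=(-0.0188, -0.0937, -0.0536), dt=0.8 → body Δ=(-0.0166, -0.0747, -0.0429) → world pose (-0.1522, -0.3859, 0.0857)
step 3: ξ=(vx,vy,ωz)=(0.2438, 0.2812, -0.1071), dt=2.0 → body Δ=(0.5438, 0.5062, -0.2143) → world pose (0.3463, 0.1649, -0.1286)

(0.3463, 0.1649, -0.1286)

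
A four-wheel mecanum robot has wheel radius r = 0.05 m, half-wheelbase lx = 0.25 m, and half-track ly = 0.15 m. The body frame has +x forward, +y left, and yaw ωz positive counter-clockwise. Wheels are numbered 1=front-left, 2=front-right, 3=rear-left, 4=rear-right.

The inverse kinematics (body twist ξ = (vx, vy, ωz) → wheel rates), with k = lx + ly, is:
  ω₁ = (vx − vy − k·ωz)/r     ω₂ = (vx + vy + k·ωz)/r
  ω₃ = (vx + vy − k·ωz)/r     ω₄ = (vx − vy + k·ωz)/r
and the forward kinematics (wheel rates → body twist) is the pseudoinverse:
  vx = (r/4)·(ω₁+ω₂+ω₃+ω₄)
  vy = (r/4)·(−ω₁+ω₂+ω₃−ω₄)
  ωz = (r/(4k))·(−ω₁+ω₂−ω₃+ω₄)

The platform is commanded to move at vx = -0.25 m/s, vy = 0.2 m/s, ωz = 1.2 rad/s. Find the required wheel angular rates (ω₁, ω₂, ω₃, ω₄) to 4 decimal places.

(-18.6000, 8.6000, -10.6000, 0.6000)

k = lx + ly = 0.25 + 0.15 = 0.4000;  k·ωz = 0.4000·1.2 = 0.4800
ω₁ (FL) = (vx − vy − k·ωz)/r = -0.9300/0.05 = -18.6000
ω₂ (FR) = (vx + vy + k·ωz)/r = 0.4300/0.05 = 8.6000
ω₃ (RL) = (vx + vy − k·ωz)/r = -0.5300/0.05 = -10.6000
ω₄ (RR) = (vx − vy + k·ωz)/r = 0.0300/0.05 = 0.6000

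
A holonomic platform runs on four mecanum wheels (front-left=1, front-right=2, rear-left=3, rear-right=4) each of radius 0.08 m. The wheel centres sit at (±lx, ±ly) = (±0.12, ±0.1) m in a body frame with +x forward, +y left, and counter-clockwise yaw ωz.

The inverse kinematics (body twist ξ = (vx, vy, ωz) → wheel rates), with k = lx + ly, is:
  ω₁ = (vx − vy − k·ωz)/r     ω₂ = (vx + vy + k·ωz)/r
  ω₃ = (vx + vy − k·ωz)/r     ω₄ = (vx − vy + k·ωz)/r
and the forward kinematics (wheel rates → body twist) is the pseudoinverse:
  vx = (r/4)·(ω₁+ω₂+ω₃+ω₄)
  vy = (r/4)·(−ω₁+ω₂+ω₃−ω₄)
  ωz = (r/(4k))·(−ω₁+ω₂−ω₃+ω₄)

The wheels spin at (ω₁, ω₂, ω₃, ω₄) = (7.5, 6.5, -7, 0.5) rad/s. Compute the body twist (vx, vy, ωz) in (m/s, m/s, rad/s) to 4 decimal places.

k = lx + ly = 0.12 + 0.1 = 0.2200
ω₁+ω₂+ω₃+ω₄ = 7.5000  →  vx = (0.08/4)·7.5000 = 0.1500
−ω₁+ω₂+ω₃−ω₄ = -8.5000  →  vy = (0.08/4)·-8.5000 = -0.1700
−ω₁+ω₂−ω₃+ω₄ = 6.5000  →  ωz = (0.08/0.8800)·6.5000 = 0.5909

(0.1500, -0.1700, 0.5909)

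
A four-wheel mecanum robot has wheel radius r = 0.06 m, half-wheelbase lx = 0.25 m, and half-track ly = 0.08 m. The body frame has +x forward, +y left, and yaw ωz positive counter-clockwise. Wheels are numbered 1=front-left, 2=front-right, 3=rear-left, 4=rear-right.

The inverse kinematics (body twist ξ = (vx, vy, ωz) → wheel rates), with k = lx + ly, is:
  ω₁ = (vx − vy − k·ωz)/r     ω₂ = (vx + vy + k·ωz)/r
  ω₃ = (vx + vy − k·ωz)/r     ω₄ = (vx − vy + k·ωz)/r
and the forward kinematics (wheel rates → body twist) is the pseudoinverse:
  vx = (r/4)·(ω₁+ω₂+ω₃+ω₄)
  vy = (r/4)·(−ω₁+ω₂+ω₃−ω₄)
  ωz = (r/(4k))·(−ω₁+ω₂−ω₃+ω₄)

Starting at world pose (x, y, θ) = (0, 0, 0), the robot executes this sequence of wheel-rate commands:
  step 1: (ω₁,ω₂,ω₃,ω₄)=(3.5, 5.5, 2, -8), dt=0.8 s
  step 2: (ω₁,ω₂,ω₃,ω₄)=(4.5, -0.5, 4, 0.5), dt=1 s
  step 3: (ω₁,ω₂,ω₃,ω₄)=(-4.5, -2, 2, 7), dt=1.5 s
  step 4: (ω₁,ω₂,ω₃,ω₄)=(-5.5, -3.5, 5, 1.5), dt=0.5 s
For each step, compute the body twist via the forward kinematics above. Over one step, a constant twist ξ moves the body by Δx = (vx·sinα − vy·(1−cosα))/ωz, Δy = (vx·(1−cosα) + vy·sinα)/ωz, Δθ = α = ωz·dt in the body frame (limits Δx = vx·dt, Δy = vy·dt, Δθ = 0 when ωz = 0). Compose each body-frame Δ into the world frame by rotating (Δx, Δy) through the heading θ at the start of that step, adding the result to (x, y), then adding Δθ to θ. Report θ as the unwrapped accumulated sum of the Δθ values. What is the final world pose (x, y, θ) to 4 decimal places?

(0.1751, 0.0285, -0.2000)

step 1: ξ=(vx,vy,ωz)=(0.0450, 0.1800, -0.3636), dt=0.8 → body Δ=(0.0563, 0.1368, -0.2909) → world pose (0.0563, 0.1368, -0.2909)
step 2: ξ=(vx,vy,ωz)=(0.1275, -0.0225, -0.3864), dt=1.0 → body Δ=(0.1201, -0.0463, -0.3864) → world pose (0.1580, 0.0580, -0.6773)
step 3: ξ=(vx,vy,ωz)=(0.0375, -0.0375, 0.3409), dt=1.5 → body Δ=(0.0679, -0.0398, 0.5114) → world pose (0.1860, -0.0155, -0.1659)
step 4: ξ=(vx,vy,ωz)=(-0.0375, 0.0825, -0.0682), dt=0.5 → body Δ=(-0.0180, 0.0416, -0.0341) → world pose (0.1751, 0.0285, -0.2000)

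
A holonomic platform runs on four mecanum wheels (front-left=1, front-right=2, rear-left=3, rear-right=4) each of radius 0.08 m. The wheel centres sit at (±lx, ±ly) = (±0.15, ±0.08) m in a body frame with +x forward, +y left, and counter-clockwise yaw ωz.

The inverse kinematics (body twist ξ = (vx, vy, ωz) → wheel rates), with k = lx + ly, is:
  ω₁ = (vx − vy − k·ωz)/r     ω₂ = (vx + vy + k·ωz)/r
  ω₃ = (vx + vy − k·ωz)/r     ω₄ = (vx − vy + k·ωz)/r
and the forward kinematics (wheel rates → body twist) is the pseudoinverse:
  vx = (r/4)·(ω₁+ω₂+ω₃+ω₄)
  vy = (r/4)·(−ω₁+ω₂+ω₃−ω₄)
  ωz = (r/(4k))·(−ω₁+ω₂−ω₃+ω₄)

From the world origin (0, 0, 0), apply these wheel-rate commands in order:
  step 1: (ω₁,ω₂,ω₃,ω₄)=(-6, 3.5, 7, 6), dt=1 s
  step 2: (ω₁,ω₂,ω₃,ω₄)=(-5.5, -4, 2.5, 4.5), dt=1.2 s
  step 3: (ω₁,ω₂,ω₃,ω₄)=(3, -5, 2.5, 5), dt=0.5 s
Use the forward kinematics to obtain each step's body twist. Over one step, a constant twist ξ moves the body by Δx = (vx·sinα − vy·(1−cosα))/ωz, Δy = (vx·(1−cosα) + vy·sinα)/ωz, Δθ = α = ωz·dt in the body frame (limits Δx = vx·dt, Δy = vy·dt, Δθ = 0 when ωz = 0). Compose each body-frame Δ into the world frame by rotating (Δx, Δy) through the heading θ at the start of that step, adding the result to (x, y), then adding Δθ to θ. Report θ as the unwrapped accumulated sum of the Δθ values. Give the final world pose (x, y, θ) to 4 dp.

(0.2083, 0.1986, 0.8652)

step 1: ξ=(vx,vy,ωz)=(0.2100, 0.2100, 0.7391), dt=1.0 → body Δ=(0.1173, 0.2655, 0.7391) → world pose (0.1173, 0.2655, 0.7391)
step 2: ξ=(vx,vy,ωz)=(-0.0500, -0.0100, 0.3043), dt=1.2 → body Δ=(-0.0565, -0.0226, 0.3652) → world pose (0.0907, 0.2108, 1.1043)
step 3: ξ=(vx,vy,ωz)=(0.1100, -0.2100, -0.4783), dt=0.5 → body Δ=(0.0420, -0.1105, -0.2391) → world pose (0.2083, 0.1986, 0.8652)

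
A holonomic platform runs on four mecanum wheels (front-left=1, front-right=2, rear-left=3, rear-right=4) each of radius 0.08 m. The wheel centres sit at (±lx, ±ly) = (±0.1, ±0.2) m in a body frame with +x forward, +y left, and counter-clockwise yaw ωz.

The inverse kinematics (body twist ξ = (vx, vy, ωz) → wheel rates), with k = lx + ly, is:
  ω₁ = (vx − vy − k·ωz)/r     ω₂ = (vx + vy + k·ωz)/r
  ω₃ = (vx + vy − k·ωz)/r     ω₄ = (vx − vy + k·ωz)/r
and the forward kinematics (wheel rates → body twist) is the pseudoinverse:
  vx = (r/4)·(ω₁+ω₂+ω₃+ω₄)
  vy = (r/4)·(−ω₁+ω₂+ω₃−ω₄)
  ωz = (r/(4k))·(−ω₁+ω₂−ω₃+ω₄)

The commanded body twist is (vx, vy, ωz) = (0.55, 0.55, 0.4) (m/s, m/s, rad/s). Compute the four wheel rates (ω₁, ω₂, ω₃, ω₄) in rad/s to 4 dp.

(-1.5000, 15.2500, 12.2500, 1.5000)

k = lx + ly = 0.1 + 0.2 = 0.3000;  k·ωz = 0.3000·0.4 = 0.1200
ω₁ (FL) = (vx − vy − k·ωz)/r = -0.1200/0.08 = -1.5000
ω₂ (FR) = (vx + vy + k·ωz)/r = 1.2200/0.08 = 15.2500
ω₃ (RL) = (vx + vy − k·ωz)/r = 0.9800/0.08 = 12.2500
ω₄ (RR) = (vx − vy + k·ωz)/r = 0.1200/0.08 = 1.5000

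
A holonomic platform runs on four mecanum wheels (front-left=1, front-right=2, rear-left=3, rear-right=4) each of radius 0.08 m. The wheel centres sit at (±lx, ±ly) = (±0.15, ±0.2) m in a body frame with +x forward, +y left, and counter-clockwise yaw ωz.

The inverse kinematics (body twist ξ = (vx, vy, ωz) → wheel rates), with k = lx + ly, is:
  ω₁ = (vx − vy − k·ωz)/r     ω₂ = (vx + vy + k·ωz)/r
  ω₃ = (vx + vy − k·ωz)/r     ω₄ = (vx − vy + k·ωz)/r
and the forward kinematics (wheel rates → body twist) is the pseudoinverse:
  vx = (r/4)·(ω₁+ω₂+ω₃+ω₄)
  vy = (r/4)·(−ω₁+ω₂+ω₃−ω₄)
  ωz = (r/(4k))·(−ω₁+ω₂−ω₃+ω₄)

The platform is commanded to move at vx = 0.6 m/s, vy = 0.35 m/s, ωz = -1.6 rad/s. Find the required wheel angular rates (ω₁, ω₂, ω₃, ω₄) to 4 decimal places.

k = lx + ly = 0.15 + 0.2 = 0.3500;  k·ωz = 0.3500·-1.6 = -0.5600
ω₁ (FL) = (vx − vy − k·ωz)/r = 0.8100/0.08 = 10.1250
ω₂ (FR) = (vx + vy + k·ωz)/r = 0.3900/0.08 = 4.8750
ω₃ (RL) = (vx + vy − k·ωz)/r = 1.5100/0.08 = 18.8750
ω₄ (RR) = (vx − vy + k·ωz)/r = -0.3100/0.08 = -3.8750

(10.1250, 4.8750, 18.8750, -3.8750)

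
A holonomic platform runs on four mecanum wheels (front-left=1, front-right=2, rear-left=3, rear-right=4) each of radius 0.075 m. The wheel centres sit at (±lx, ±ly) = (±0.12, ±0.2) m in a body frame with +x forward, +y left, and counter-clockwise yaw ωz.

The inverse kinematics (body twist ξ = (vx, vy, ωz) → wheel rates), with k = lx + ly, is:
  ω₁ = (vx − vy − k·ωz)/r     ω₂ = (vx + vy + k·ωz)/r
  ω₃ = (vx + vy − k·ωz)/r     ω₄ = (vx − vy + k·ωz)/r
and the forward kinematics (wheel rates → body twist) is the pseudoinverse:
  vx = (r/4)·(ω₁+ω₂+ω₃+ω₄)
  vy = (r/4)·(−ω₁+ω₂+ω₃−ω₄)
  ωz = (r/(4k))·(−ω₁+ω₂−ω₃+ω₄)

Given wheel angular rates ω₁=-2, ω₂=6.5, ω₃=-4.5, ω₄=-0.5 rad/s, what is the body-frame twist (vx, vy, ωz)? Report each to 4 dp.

(-0.0094, 0.0844, 0.7324)

k = lx + ly = 0.12 + 0.2 = 0.3200
ω₁+ω₂+ω₃+ω₄ = -0.5000  →  vx = (0.075/4)·-0.5000 = -0.0094
−ω₁+ω₂+ω₃−ω₄ = 4.5000  →  vy = (0.075/4)·4.5000 = 0.0844
−ω₁+ω₂−ω₃+ω₄ = 12.5000  →  ωz = (0.075/1.2800)·12.5000 = 0.7324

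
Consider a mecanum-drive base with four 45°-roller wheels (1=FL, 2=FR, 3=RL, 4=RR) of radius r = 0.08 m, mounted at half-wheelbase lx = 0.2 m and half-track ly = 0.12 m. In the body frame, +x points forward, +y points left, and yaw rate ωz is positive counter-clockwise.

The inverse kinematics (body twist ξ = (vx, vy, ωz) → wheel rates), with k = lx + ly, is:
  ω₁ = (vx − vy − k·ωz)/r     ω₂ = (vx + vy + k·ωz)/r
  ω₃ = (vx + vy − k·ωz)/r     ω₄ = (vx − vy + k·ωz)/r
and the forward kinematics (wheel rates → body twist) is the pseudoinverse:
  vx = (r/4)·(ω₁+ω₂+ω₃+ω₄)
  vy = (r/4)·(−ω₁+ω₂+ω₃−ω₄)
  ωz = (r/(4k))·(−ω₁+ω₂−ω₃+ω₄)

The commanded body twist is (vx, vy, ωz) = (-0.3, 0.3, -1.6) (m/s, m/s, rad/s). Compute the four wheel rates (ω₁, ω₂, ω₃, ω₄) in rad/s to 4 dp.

k = lx + ly = 0.2 + 0.12 = 0.3200;  k·ωz = 0.3200·-1.6 = -0.5120
ω₁ (FL) = (vx − vy − k·ωz)/r = -0.0880/0.08 = -1.1000
ω₂ (FR) = (vx + vy + k·ωz)/r = -0.5120/0.08 = -6.4000
ω₃ (RL) = (vx + vy − k·ωz)/r = 0.5120/0.08 = 6.4000
ω₄ (RR) = (vx − vy + k·ωz)/r = -1.1120/0.08 = -13.9000

(-1.1000, -6.4000, 6.4000, -13.9000)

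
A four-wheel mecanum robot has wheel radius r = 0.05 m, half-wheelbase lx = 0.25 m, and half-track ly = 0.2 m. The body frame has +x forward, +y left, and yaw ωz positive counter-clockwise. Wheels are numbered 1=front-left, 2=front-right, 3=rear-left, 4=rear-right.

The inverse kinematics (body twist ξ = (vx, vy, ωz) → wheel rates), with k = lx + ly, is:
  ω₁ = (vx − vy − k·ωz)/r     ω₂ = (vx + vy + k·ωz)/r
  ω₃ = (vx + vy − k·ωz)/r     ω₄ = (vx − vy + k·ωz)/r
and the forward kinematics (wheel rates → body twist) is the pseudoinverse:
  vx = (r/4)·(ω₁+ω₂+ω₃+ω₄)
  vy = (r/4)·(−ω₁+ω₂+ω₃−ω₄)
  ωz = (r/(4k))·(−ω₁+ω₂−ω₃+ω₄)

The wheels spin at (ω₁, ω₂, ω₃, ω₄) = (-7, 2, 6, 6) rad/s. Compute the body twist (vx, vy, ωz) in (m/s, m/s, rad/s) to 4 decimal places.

k = lx + ly = 0.25 + 0.2 = 0.4500
ω₁+ω₂+ω₃+ω₄ = 7.0000  →  vx = (0.05/4)·7.0000 = 0.0875
−ω₁+ω₂+ω₃−ω₄ = 9.0000  →  vy = (0.05/4)·9.0000 = 0.1125
−ω₁+ω₂−ω₃+ω₄ = 9.0000  →  ωz = (0.05/1.8000)·9.0000 = 0.2500

(0.0875, 0.1125, 0.2500)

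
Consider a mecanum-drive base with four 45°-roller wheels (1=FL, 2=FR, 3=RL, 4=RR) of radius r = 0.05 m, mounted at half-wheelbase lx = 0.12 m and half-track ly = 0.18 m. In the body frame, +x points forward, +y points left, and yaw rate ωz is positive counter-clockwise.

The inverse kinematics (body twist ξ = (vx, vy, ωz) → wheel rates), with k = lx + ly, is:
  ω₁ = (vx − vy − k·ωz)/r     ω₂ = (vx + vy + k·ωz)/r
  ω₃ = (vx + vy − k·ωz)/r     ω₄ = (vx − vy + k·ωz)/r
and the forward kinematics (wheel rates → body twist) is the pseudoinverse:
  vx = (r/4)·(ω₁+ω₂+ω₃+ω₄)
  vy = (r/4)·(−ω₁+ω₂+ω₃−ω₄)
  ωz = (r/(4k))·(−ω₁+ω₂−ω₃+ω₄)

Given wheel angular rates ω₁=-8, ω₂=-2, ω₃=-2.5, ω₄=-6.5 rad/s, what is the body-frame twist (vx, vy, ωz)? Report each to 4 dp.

(-0.2375, 0.1250, 0.0833)

k = lx + ly = 0.12 + 0.18 = 0.3000
ω₁+ω₂+ω₃+ω₄ = -19.0000  →  vx = (0.05/4)·-19.0000 = -0.2375
−ω₁+ω₂+ω₃−ω₄ = 10.0000  →  vy = (0.05/4)·10.0000 = 0.1250
−ω₁+ω₂−ω₃+ω₄ = 2.0000  →  ωz = (0.05/1.2000)·2.0000 = 0.0833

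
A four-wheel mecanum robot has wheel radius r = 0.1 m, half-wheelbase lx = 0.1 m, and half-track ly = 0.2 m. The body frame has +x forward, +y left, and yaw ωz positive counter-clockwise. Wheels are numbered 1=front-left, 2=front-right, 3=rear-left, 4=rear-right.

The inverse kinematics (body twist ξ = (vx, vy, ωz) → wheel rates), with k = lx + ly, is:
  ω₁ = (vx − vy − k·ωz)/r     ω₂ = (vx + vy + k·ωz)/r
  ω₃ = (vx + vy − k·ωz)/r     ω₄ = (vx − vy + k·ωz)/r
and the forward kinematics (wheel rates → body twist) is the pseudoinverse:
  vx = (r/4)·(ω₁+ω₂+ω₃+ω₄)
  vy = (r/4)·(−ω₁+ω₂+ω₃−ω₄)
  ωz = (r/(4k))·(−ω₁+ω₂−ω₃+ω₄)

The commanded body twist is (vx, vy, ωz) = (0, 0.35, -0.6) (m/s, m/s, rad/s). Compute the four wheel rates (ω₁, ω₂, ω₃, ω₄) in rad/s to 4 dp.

(-1.7000, 1.7000, 5.3000, -5.3000)

k = lx + ly = 0.1 + 0.2 = 0.3000;  k·ωz = 0.3000·-0.6 = -0.1800
ω₁ (FL) = (vx − vy − k·ωz)/r = -0.1700/0.1 = -1.7000
ω₂ (FR) = (vx + vy + k·ωz)/r = 0.1700/0.1 = 1.7000
ω₃ (RL) = (vx + vy − k·ωz)/r = 0.5300/0.1 = 5.3000
ω₄ (RR) = (vx − vy + k·ωz)/r = -0.5300/0.1 = -5.3000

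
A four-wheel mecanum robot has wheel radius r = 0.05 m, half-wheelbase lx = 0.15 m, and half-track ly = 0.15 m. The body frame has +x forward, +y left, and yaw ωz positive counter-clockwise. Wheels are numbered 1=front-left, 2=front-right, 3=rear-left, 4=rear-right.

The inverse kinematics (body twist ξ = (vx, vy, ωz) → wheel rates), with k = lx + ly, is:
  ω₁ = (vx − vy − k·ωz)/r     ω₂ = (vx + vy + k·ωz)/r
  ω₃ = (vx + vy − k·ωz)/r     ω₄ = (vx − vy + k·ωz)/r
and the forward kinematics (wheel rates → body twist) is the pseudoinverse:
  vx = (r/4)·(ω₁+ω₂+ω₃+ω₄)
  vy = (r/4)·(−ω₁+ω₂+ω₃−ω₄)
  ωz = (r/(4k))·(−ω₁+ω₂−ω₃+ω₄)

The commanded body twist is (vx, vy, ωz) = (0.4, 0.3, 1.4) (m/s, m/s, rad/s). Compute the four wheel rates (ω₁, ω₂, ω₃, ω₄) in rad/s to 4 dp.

k = lx + ly = 0.15 + 0.15 = 0.3000;  k·ωz = 0.3000·1.4 = 0.4200
ω₁ (FL) = (vx − vy − k·ωz)/r = -0.3200/0.05 = -6.4000
ω₂ (FR) = (vx + vy + k·ωz)/r = 1.1200/0.05 = 22.4000
ω₃ (RL) = (vx + vy − k·ωz)/r = 0.2800/0.05 = 5.6000
ω₄ (RR) = (vx − vy + k·ωz)/r = 0.5200/0.05 = 10.4000

(-6.4000, 22.4000, 5.6000, 10.4000)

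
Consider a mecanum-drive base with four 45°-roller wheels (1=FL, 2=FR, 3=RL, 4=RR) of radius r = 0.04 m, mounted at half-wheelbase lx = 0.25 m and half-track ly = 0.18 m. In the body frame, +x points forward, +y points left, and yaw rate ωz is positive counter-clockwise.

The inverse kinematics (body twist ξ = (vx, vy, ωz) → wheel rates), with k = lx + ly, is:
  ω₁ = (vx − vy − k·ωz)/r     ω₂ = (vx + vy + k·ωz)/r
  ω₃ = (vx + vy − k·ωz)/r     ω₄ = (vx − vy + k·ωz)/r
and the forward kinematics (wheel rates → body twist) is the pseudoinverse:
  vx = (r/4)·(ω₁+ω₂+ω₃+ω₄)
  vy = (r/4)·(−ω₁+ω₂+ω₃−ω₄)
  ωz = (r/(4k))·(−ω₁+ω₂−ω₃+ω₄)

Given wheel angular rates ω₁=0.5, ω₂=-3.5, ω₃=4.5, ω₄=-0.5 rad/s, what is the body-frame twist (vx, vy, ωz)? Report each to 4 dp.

k = lx + ly = 0.25 + 0.18 = 0.4300
ω₁+ω₂+ω₃+ω₄ = 1.0000  →  vx = (0.04/4)·1.0000 = 0.0100
−ω₁+ω₂+ω₃−ω₄ = 1.0000  →  vy = (0.04/4)·1.0000 = 0.0100
−ω₁+ω₂−ω₃+ω₄ = -9.0000  →  ωz = (0.04/1.7200)·-9.0000 = -0.2093

(0.0100, 0.0100, -0.2093)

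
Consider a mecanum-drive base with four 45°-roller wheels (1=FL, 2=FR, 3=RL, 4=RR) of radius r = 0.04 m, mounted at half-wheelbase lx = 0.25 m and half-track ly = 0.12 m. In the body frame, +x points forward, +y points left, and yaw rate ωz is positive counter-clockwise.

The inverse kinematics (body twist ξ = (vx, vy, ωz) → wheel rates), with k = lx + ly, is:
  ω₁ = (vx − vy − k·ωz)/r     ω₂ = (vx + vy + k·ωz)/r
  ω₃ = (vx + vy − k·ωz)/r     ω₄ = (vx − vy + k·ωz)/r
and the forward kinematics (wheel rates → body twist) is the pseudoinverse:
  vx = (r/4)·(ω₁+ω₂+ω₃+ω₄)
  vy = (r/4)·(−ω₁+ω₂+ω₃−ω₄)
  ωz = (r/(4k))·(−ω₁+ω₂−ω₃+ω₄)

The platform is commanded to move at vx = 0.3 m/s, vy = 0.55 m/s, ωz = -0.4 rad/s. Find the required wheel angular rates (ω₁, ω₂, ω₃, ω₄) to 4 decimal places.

(-2.5500, 17.5500, 24.9500, -9.9500)

k = lx + ly = 0.25 + 0.12 = 0.3700;  k·ωz = 0.3700·-0.4 = -0.1480
ω₁ (FL) = (vx − vy − k·ωz)/r = -0.1020/0.04 = -2.5500
ω₂ (FR) = (vx + vy + k·ωz)/r = 0.7020/0.04 = 17.5500
ω₃ (RL) = (vx + vy − k·ωz)/r = 0.9980/0.04 = 24.9500
ω₄ (RR) = (vx − vy + k·ωz)/r = -0.3980/0.04 = -9.9500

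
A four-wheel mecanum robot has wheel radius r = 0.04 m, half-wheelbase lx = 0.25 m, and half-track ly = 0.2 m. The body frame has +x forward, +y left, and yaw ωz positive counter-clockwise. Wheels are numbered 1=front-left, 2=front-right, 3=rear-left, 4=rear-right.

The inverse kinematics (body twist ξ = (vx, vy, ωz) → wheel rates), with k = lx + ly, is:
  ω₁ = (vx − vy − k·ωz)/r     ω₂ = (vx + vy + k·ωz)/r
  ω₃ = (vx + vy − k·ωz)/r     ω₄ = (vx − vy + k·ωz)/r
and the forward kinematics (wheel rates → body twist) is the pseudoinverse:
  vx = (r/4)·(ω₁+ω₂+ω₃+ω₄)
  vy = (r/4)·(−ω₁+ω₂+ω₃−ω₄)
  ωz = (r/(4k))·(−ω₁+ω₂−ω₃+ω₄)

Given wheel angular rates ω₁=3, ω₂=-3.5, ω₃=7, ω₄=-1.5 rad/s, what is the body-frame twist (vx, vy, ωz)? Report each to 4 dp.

(0.0500, 0.0200, -0.3333)

k = lx + ly = 0.25 + 0.2 = 0.4500
ω₁+ω₂+ω₃+ω₄ = 5.0000  →  vx = (0.04/4)·5.0000 = 0.0500
−ω₁+ω₂+ω₃−ω₄ = 2.0000  →  vy = (0.04/4)·2.0000 = 0.0200
−ω₁+ω₂−ω₃+ω₄ = -15.0000  →  ωz = (0.04/1.8000)·-15.0000 = -0.3333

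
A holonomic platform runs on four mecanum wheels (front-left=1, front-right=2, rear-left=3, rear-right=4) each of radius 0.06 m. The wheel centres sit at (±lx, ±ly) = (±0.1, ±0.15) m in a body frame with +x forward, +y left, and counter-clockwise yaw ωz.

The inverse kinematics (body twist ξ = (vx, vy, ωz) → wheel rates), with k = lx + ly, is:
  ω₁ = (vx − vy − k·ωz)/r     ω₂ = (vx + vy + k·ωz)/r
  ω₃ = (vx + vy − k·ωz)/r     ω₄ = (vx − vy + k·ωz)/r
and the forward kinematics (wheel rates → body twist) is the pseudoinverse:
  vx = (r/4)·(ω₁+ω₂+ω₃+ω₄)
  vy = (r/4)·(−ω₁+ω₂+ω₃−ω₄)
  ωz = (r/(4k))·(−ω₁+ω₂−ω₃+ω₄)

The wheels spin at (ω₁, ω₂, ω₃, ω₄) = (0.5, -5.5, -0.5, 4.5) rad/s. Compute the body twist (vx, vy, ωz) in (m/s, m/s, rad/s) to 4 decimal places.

(-0.0150, -0.1650, -0.0600)

k = lx + ly = 0.1 + 0.15 = 0.2500
ω₁+ω₂+ω₃+ω₄ = -1.0000  →  vx = (0.06/4)·-1.0000 = -0.0150
−ω₁+ω₂+ω₃−ω₄ = -11.0000  →  vy = (0.06/4)·-11.0000 = -0.1650
−ω₁+ω₂−ω₃+ω₄ = -1.0000  →  ωz = (0.06/1.0000)·-1.0000 = -0.0600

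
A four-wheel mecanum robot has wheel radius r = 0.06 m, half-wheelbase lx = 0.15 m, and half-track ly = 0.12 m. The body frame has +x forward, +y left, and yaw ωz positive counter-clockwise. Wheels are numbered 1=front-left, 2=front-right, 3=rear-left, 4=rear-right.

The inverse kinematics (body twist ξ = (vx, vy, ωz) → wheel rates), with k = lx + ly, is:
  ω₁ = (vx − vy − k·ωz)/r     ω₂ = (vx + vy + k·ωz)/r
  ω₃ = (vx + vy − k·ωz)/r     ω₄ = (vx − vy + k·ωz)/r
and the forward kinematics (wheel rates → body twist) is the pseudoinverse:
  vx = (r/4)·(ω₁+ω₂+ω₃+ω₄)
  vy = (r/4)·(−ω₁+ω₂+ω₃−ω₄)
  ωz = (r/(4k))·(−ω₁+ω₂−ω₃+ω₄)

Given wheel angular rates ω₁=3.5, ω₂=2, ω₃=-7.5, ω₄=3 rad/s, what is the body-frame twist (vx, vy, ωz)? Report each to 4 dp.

k = lx + ly = 0.15 + 0.12 = 0.2700
ω₁+ω₂+ω₃+ω₄ = 1.0000  →  vx = (0.06/4)·1.0000 = 0.0150
−ω₁+ω₂+ω₃−ω₄ = -12.0000  →  vy = (0.06/4)·-12.0000 = -0.1800
−ω₁+ω₂−ω₃+ω₄ = 9.0000  →  ωz = (0.06/1.0800)·9.0000 = 0.5000

(0.0150, -0.1800, 0.5000)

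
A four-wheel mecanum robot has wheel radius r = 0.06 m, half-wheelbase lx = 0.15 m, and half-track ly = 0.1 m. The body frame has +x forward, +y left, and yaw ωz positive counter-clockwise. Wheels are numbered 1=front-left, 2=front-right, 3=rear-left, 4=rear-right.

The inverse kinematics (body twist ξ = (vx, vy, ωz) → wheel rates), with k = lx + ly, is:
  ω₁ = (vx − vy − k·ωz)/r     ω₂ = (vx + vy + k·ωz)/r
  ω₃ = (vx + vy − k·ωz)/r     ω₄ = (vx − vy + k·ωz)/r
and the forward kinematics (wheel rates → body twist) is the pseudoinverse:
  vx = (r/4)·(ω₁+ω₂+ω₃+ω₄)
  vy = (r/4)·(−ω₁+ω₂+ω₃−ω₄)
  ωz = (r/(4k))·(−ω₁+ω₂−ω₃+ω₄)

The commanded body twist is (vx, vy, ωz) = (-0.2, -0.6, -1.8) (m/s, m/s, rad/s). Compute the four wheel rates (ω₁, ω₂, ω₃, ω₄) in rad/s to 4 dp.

(14.1667, -20.8333, -5.8333, -0.8333)

k = lx + ly = 0.15 + 0.1 = 0.2500;  k·ωz = 0.2500·-1.8 = -0.4500
ω₁ (FL) = (vx − vy − k·ωz)/r = 0.8500/0.06 = 14.1667
ω₂ (FR) = (vx + vy + k·ωz)/r = -1.2500/0.06 = -20.8333
ω₃ (RL) = (vx + vy − k·ωz)/r = -0.3500/0.06 = -5.8333
ω₄ (RR) = (vx − vy + k·ωz)/r = -0.0500/0.06 = -0.8333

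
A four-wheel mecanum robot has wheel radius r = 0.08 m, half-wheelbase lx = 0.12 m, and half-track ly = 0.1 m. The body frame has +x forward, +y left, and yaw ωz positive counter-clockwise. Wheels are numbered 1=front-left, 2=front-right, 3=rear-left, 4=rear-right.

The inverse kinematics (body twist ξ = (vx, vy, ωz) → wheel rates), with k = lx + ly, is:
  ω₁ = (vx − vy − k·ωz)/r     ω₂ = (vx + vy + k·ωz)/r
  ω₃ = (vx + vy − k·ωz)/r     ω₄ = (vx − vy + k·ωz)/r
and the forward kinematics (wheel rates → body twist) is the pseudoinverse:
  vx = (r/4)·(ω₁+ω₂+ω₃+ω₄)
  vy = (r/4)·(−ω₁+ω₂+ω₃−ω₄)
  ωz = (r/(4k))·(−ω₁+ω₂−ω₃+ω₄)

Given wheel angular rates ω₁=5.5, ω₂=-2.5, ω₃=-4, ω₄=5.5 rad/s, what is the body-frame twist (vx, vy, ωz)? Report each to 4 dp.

(0.0900, -0.3500, 0.1364)

k = lx + ly = 0.12 + 0.1 = 0.2200
ω₁+ω₂+ω₃+ω₄ = 4.5000  →  vx = (0.08/4)·4.5000 = 0.0900
−ω₁+ω₂+ω₃−ω₄ = -17.5000  →  vy = (0.08/4)·-17.5000 = -0.3500
−ω₁+ω₂−ω₃+ω₄ = 1.5000  →  ωz = (0.08/0.8800)·1.5000 = 0.1364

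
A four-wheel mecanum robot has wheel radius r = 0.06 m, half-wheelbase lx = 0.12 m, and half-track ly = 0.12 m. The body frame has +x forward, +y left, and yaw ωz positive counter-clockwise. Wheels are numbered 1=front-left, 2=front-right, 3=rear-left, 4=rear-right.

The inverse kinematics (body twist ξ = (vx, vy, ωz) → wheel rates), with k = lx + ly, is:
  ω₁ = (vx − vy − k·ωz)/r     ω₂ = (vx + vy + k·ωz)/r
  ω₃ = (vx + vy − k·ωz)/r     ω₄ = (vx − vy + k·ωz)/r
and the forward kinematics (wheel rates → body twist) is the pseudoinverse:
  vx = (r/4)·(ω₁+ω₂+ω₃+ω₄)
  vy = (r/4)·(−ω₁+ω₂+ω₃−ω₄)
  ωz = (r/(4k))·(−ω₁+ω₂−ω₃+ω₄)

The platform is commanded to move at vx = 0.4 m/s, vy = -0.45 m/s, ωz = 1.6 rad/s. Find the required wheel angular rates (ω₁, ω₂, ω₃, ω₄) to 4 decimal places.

(7.7667, 5.5667, -7.2333, 20.5667)

k = lx + ly = 0.12 + 0.12 = 0.2400;  k·ωz = 0.2400·1.6 = 0.3840
ω₁ (FL) = (vx − vy − k·ωz)/r = 0.4660/0.06 = 7.7667
ω₂ (FR) = (vx + vy + k·ωz)/r = 0.3340/0.06 = 5.5667
ω₃ (RL) = (vx + vy − k·ωz)/r = -0.4340/0.06 = -7.2333
ω₄ (RR) = (vx − vy + k·ωz)/r = 1.2340/0.06 = 20.5667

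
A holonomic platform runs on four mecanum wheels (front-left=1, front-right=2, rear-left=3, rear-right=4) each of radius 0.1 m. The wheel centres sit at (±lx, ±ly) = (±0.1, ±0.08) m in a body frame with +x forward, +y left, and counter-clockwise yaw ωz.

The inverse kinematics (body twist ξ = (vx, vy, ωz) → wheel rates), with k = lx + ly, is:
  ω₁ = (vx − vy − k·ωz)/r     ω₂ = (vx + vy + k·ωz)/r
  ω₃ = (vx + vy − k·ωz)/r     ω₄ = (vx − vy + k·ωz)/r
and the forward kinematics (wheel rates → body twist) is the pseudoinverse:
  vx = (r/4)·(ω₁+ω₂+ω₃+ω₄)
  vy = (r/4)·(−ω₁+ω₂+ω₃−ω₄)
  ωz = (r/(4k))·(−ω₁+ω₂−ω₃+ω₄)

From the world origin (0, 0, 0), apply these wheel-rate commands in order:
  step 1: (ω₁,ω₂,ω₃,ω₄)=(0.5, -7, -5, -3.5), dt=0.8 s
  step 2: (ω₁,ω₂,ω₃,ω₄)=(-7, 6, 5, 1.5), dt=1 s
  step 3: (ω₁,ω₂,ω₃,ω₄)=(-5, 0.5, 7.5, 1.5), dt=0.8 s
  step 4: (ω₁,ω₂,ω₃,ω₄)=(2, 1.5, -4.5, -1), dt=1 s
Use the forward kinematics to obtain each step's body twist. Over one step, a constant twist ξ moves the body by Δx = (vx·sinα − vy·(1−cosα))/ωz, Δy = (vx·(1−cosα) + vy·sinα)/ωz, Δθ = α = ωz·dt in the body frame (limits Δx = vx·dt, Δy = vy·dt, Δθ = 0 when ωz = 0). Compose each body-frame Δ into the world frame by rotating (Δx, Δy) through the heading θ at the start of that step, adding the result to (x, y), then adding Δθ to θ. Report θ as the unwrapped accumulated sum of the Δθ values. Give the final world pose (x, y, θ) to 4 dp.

step 1: ξ=(vx,vy,ωz)=(-0.3750, -0.2250, -0.8333), dt=0.8 → body Δ=(-0.3361, -0.0706, -0.6667) → world pose (-0.3361, -0.0706, -0.6667)
step 2: ξ=(vx,vy,ωz)=(0.1375, 0.4125, 1.3194), dt=1.0 → body Δ=(-0.1339, 0.3811, 1.3194) → world pose (-0.2057, 0.3117, 0.6528)
step 3: ξ=(vx,vy,ωz)=(0.1125, 0.2875, -0.0694), dt=0.8 → body Δ=(0.0963, 0.2274, -0.0556) → world pose (-0.2673, 0.5509, 0.5972)
step 4: ξ=(vx,vy,ωz)=(-0.0500, -0.1000, 0.4167), dt=1.0 → body Δ=(-0.0280, -0.1074, 0.4167) → world pose (-0.2300, 0.4463, 1.0139)

(-0.2300, 0.4463, 1.0139)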